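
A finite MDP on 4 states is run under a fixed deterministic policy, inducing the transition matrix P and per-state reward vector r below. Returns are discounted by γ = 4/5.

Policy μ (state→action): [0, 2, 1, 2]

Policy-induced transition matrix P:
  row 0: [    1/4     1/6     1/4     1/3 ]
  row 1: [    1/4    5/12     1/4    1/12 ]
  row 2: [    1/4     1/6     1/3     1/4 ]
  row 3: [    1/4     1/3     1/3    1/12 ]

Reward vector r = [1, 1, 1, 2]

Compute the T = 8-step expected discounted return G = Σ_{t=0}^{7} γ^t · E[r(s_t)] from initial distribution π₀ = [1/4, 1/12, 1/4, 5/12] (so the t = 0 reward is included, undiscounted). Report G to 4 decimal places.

t=0: π = [0.2500, 0.0833, 0.2500, 0.4167], E[r] = 1.4167, γ^t·E[r] = 1.416667, running G = 1.416667
t=1: π = [0.2500, 0.2569, 0.3056, 0.1875], E[r] = 1.1875, γ^t·E[r] = 0.950000, running G = 2.366667
t=2: π = [0.2500, 0.2622, 0.2911, 0.1968], E[r] = 1.1968, γ^t·E[r] = 0.765926, running G = 3.132593
t=3: π = [0.2500, 0.2650, 0.2907, 0.1943], E[r] = 1.1943, γ^t·E[r] = 0.611506, running G = 3.744099
t=4: π = [0.2500, 0.2653, 0.2904, 0.1943], E[r] = 1.1943, γ^t·E[r] = 0.489175, running G = 4.233274
t=5: π = [0.2500, 0.2654, 0.2904, 0.1942], E[r] = 1.1942, γ^t·E[r] = 0.391327, running G = 4.624601
t=6: π = [0.2500, 0.2654, 0.2904, 0.1942], E[r] = 1.1942, γ^t·E[r] = 0.313061, running G = 4.937662
t=7: π = [0.2500, 0.2654, 0.2904, 0.1942], E[r] = 1.1942, γ^t·E[r] = 0.250448, running G = 5.188110

G = 5.1881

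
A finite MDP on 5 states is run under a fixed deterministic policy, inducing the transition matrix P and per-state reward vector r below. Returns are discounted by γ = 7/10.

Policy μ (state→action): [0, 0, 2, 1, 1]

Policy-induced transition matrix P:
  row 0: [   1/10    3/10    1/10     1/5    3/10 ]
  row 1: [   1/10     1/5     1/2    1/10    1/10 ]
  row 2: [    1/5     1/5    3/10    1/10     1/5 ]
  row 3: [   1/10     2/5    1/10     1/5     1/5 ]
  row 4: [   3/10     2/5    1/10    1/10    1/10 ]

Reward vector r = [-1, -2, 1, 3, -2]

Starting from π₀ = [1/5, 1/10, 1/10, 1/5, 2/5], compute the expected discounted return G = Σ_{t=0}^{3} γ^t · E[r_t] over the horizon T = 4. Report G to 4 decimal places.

G = -1.2649

t=0: π = [0.2000, 0.1000, 0.1000, 0.2000, 0.4000], E[r] = -0.5000, γ^t·E[r] = -0.500000, running G = -0.500000
t=1: π = [0.1900, 0.3400, 0.1600, 0.1400, 0.1700], E[r] = -0.6300, γ^t·E[r] = -0.441000, running G = -0.941000
t=2: π = [0.1500, 0.2810, 0.2680, 0.1330, 0.1680], E[r] = -0.3810, γ^t·E[r] = -0.186690, running G = -1.127690
t=3: π = [0.1604, 0.2752, 0.2660, 0.1283, 0.1701], E[r] = -0.4001, γ^t·E[r] = -0.137234, running G = -1.264924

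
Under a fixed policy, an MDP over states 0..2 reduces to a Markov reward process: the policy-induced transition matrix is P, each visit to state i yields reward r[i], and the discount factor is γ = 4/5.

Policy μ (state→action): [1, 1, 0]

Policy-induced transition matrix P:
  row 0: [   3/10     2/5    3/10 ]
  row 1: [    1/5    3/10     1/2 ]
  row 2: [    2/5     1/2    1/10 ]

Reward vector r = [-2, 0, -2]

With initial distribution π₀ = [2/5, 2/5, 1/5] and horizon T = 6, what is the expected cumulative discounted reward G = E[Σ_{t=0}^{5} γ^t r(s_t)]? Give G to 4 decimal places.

t=0: π = [0.4000, 0.4000, 0.2000], E[r] = -1.2000, γ^t·E[r] = -1.200000, running G = -1.200000
t=1: π = [0.2800, 0.3800, 0.3400], E[r] = -1.2400, γ^t·E[r] = -0.992000, running G = -2.192000
t=2: π = [0.2960, 0.3960, 0.3080], E[r] = -1.2080, γ^t·E[r] = -0.773120, running G = -2.965120
t=3: π = [0.2912, 0.3912, 0.3176], E[r] = -1.2176, γ^t·E[r] = -0.623411, running G = -3.588531
t=4: π = [0.2926, 0.3926, 0.3147], E[r] = -1.2147, γ^t·E[r] = -0.497549, running G = -4.086081
t=5: π = [0.2922, 0.3922, 0.3156], E[r] = -1.2156, γ^t·E[r] = -0.398323, running G = -4.484403

G = -4.4844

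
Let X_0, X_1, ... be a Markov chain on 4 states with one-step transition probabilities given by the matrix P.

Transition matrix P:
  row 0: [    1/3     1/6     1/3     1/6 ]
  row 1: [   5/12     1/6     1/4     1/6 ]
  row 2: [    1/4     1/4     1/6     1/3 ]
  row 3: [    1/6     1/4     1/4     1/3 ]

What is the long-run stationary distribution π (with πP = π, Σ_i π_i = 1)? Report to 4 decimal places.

Balance equations π_j = Σ_i π_i·P[i][j]:
  π_0 = 1/3·π_0 + 5/12·π_1 + 1/4·π_2 + 1/6·π_3
  π_1 = 1/6·π_0 + 1/6·π_1 + 1/4·π_2 + 1/4·π_3
  π_2 = 1/3·π_0 + 1/4·π_1 + 1/6·π_2 + 1/4·π_3
  normalize: π_0 + π_1 + π_2 + π_3 = 1
Solving the linear system gives exactly π = [19/66, 179/858, 217/858, 215/858].

π = [0.2879, 0.2086, 0.2529, 0.2506]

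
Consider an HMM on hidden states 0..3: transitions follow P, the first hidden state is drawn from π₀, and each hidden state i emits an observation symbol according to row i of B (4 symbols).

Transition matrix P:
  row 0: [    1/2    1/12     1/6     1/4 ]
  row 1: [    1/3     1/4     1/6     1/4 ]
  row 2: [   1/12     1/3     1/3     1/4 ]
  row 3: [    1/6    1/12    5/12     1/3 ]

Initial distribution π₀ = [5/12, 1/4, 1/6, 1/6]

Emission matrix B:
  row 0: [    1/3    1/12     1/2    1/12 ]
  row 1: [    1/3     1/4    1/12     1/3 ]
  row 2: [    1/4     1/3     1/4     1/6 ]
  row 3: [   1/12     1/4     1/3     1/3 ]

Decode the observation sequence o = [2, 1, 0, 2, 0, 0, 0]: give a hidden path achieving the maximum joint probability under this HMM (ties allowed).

path = [0, 0, 0, 0, 0, 0, 0]

t=0: δ = [2.083e-01, 2.083e-02, 4.167e-02, 5.556e-02]  (obs o_0=2)
t=1: δ = [8.681e-03, 4.340e-03, 1.157e-02, 1.302e-02]  ψ = [0, 0, 0, 0]  (obs o_1=1)
t=2: δ = [1.447e-03, 1.286e-03, 1.356e-03, 3.617e-04]  ψ = [0, 2, 3, 3]  (obs o_2=0)
t=3: δ = [3.617e-04, 3.768e-05, 1.130e-04, 1.206e-04]  ψ = [0, 2, 2, 0]  (obs o_3=2)
t=4: δ = [6.028e-05, 1.256e-05, 1.507e-05, 7.535e-06]  ψ = [0, 2, 0, 0]  (obs o_4=0)
t=5: δ = [1.005e-05, 1.674e-06, 2.512e-06, 1.256e-06]  ψ = [0, 0, 0, 0]  (obs o_5=0)
t=6: δ = [1.674e-06, 2.791e-07, 4.186e-07, 2.093e-07]  ψ = [0, 0, 0, 0]  (obs o_6=0)
backtrack: best end state = 0; path = [0, 0, 0, 0, 0, 0, 0]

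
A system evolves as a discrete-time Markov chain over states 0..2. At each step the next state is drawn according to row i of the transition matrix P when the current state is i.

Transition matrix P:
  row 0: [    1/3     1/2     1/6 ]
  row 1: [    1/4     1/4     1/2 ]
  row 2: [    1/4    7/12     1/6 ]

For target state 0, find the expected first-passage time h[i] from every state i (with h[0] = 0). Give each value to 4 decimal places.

First-step conditioning: h[0] = 0; for i ≠ 0, h[i] = 1 + Σ_k P[i][k]·h[k].
  h[1] = 1 + 1/4·h[1] + 1/2·h[2]
  h[2] = 1 + 7/12·h[1] + 1/6·h[2]
Solving the 2×2 linear system over states ≠ 0 gives exactly h = [0, 4, 4] (h[0] = 0 is the target).

h = [0.0000, 4.0000, 4.0000]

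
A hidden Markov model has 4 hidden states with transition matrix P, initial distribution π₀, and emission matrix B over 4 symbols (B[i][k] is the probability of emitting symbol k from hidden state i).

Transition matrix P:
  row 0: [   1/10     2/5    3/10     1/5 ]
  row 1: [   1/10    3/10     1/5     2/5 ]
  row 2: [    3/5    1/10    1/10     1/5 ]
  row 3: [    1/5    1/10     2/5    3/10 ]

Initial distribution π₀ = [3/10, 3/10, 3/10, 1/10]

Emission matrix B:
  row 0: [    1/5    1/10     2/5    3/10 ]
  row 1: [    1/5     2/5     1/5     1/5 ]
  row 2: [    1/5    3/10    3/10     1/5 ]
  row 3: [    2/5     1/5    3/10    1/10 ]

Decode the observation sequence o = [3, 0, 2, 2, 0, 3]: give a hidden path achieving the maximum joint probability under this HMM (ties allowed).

path = [1, 3, 2, 0, 2, 0]

t=0: δ = [9.000e-02, 6.000e-02, 6.000e-02, 1.000e-02]  (obs o_0=3)
t=1: δ = [7.200e-03, 7.200e-03, 5.400e-03, 9.600e-03]  ψ = [2, 0, 0, 1]  (obs o_1=0)
t=2: δ = [1.296e-03, 5.760e-04, 1.152e-03, 8.640e-04]  ψ = [2, 0, 3, 1]  (obs o_2=2)
t=3: δ = [2.765e-04, 1.037e-04, 1.166e-04, 7.776e-05]  ψ = [2, 0, 0, 0]  (obs o_3=2)
t=4: δ = [1.400e-05, 2.212e-05, 1.659e-05, 2.212e-05]  ψ = [2, 0, 0, 0]  (obs o_4=0)
t=5: δ = [2.986e-06, 1.327e-06, 1.769e-06, 8.847e-07]  ψ = [2, 1, 3, 1]  (obs o_5=3)
backtrack: best end state = 0; path = [1, 3, 2, 0, 2, 0]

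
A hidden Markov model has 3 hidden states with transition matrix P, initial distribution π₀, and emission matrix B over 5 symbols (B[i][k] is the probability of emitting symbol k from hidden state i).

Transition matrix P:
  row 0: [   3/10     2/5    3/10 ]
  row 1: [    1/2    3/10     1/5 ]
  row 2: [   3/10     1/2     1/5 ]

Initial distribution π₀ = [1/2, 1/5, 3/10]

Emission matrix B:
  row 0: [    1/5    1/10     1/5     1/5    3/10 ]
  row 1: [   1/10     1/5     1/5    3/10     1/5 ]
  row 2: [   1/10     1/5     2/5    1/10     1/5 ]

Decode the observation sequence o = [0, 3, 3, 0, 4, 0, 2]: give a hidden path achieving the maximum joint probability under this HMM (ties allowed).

path = [0, 1, 1, 0, 1, 0, 2]

t=0: δ = [1.000e-01, 2.000e-02, 3.000e-02]  (obs o_0=0)
t=1: δ = [6.000e-03, 1.200e-02, 3.000e-03]  ψ = [0, 0, 0]  (obs o_1=3)
t=2: δ = [1.200e-03, 1.080e-03, 2.400e-04]  ψ = [1, 1, 1]  (obs o_2=3)
t=3: δ = [1.080e-04, 4.800e-05, 3.600e-05]  ψ = [1, 0, 0]  (obs o_3=0)
t=4: δ = [9.720e-06, 8.640e-06, 6.480e-06]  ψ = [0, 0, 0]  (obs o_4=4)
t=5: δ = [8.640e-07, 3.888e-07, 2.916e-07]  ψ = [1, 0, 0]  (obs o_5=0)
t=6: δ = [5.184e-08, 6.912e-08, 1.037e-07]  ψ = [0, 0, 0]  (obs o_6=2)
backtrack: best end state = 2; path = [0, 1, 1, 0, 1, 0, 2]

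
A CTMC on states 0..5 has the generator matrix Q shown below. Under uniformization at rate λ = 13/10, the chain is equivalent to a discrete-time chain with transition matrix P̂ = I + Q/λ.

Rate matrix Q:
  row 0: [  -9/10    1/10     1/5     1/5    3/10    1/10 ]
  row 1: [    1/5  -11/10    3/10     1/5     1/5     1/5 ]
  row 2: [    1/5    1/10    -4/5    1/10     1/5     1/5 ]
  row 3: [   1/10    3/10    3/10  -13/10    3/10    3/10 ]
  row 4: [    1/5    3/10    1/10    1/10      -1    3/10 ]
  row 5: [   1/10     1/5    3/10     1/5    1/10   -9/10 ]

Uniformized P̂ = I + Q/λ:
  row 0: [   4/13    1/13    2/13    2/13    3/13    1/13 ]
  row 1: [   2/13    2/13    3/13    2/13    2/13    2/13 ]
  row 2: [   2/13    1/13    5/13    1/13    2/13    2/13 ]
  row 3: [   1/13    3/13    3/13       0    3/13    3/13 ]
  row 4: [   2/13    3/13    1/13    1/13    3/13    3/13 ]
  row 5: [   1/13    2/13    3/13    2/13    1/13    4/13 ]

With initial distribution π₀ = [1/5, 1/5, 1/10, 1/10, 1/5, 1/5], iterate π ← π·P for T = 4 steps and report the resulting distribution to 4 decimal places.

π = [0.1545, 0.1460, 0.2271, 0.1067, 0.1724, 0.1932]

t=0: π = [0.2000, 0.2000, 0.1000, 0.1000, 0.2000, 0.2000]
t=1: π = [0.1615, 0.1538, 0.2000, 0.1154, 0.1769, 0.1923]
t=2: π = [0.1550, 0.1485, 0.2219, 0.1071, 0.1740, 0.1935]
t=3: π = [0.1546, 0.1465, 0.2262, 0.1069, 0.1725, 0.1933]
t=4: π = [0.1545, 0.1460, 0.2271, 0.1067, 0.1724, 0.1932]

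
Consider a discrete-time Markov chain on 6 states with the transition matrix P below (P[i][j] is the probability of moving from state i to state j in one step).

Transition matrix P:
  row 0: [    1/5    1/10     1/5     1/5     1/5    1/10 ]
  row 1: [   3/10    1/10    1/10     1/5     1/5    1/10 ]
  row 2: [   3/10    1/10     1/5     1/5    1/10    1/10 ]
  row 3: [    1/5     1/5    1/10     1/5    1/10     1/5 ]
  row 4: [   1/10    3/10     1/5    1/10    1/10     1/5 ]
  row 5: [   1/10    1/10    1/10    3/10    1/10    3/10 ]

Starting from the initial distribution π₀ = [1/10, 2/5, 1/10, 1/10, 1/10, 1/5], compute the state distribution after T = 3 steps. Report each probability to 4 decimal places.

π = [0.1998, 0.1471, 0.1480, 0.2033, 0.1346, 0.1672]

t=0: π = [0.1000, 0.4000, 0.1000, 0.1000, 0.1000, 0.2000]
t=1: π = [0.2200, 0.1300, 0.1300, 0.2100, 0.1500, 0.1600]
t=2: π = [0.1950, 0.1510, 0.1500, 0.2010, 0.1350, 0.1680]
t=3: π = [0.1998, 0.1471, 0.1480, 0.2033, 0.1346, 0.1672]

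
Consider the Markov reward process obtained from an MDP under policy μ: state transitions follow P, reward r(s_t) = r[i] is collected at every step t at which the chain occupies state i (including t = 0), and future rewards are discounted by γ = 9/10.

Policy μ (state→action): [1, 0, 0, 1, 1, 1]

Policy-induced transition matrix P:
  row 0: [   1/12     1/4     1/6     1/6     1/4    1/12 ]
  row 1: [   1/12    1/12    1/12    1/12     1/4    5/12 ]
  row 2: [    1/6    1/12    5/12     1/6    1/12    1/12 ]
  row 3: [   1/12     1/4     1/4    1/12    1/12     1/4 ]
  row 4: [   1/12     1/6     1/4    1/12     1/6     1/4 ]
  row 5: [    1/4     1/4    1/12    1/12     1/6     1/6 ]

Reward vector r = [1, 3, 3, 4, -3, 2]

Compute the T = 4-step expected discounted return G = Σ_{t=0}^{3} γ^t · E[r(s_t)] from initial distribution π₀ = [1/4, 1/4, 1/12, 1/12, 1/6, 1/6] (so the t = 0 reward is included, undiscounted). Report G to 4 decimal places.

t=0: π = [0.2500, 0.2500, 0.0833, 0.0833, 0.1667, 0.1667], E[r] = 1.4167, γ^t·E[r] = 1.416667, running G = 1.416667
t=1: π = [0.1181, 0.1806, 0.1736, 0.1111, 0.1944, 0.2222], E[r] = 1.4861, γ^t·E[r] = 1.337500, running G = 2.754167
t=2: π = [0.1348, 0.1748, 0.2020, 0.1076, 0.1678, 0.2130], E[r] = 1.6181, γ^t·E[r] = 1.310625, running G = 4.064792
t=3: π = [0.1357, 0.1732, 0.2078, 0.1114, 0.1667, 0.2052], E[r] = 1.6348, γ^t·E[r] = 1.191797, running G = 5.256589

G = 5.2566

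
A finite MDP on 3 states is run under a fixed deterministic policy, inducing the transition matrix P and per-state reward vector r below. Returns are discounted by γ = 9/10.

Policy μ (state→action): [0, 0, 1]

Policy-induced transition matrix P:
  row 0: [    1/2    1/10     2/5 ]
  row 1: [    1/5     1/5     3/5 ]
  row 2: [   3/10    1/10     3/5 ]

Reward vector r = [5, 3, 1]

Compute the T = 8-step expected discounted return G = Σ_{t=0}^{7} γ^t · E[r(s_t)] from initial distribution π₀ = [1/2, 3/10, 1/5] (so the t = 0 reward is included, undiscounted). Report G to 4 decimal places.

t=0: π = [0.5000, 0.3000, 0.2000], E[r] = 3.6000, γ^t·E[r] = 3.600000, running G = 3.600000
t=1: π = [0.3700, 0.1300, 0.5000], E[r] = 2.7400, γ^t·E[r] = 2.466000, running G = 6.066000
t=2: π = [0.3610, 0.1130, 0.5260], E[r] = 2.6700, γ^t·E[r] = 2.162700, running G = 8.228700
t=3: π = [0.3609, 0.1113, 0.5278], E[r] = 2.6662, γ^t·E[r] = 1.943660, running G = 10.172360
t=4: π = [0.3611, 0.1111, 0.5278], E[r] = 2.6665, γ^t·E[r] = 1.749464, running G = 11.921824
t=5: π = [0.3611, 0.1111, 0.5278], E[r] = 2.6666, γ^t·E[r] = 1.574609, running G = 13.496433
t=6: π = [0.3611, 0.1111, 0.5278], E[r] = 2.6667, γ^t·E[r] = 1.417170, running G = 14.913603
t=7: π = [0.3611, 0.1111, 0.5278], E[r] = 2.6667, γ^t·E[r] = 1.275457, running G = 16.189060

G = 16.1891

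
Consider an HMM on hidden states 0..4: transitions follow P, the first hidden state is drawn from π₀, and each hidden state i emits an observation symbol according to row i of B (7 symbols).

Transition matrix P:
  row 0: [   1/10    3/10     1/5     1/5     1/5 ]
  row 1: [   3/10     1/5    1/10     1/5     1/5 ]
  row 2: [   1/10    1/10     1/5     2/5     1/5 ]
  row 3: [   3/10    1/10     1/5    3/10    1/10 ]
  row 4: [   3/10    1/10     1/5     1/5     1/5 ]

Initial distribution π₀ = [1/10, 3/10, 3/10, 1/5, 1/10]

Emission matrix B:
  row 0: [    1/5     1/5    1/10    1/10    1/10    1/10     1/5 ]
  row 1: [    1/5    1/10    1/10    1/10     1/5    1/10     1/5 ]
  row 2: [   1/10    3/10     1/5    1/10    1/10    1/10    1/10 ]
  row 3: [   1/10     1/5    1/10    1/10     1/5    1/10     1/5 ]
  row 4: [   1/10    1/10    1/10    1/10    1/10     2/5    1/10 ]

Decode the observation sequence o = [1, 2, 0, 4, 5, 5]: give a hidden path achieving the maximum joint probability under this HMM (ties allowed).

path = [2, 3, 0, 1, 4, 4]

t=0: δ = [2.000e-02, 3.000e-02, 9.000e-02, 4.000e-02, 1.000e-02]  (obs o_0=1)
t=1: δ = [1.200e-03, 9.000e-04, 3.600e-03, 3.600e-03, 1.800e-03]  ψ = [3, 2, 2, 2, 2]  (obs o_1=2)
t=2: δ = [2.160e-04, 7.200e-05, 7.200e-05, 1.440e-04, 7.200e-05]  ψ = [3, 0, 2, 2, 2]  (obs o_2=0)
t=3: δ = [4.320e-06, 1.296e-05, 4.320e-06, 8.640e-06, 4.320e-06]  ψ = [3, 0, 0, 0, 0]  (obs o_3=4)
t=4: δ = [3.888e-07, 2.592e-07, 1.728e-07, 2.592e-07, 1.037e-06]  ψ = [1, 1, 3, 1, 1]  (obs o_4=5)
t=5: δ = [3.110e-08, 1.166e-08, 2.074e-08, 2.074e-08, 8.294e-08]  ψ = [4, 0, 4, 4, 4]  (obs o_5=5)
backtrack: best end state = 4; path = [2, 3, 0, 1, 4, 4]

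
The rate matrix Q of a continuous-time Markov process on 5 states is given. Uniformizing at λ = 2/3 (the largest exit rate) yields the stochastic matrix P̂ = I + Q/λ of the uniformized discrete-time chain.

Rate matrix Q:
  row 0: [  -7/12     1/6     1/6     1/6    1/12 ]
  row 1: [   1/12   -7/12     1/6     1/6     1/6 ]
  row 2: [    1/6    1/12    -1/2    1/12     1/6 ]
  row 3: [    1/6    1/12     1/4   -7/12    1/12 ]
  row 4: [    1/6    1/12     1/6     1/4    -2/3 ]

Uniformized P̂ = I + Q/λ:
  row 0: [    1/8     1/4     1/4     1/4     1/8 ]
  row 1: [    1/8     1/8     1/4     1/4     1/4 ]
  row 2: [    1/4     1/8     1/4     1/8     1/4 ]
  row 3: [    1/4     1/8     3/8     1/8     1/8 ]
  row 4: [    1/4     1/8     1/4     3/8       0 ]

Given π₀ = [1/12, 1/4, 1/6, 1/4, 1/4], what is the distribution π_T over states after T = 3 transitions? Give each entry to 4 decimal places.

t=0: π = [0.0833, 0.2500, 0.1667, 0.2500, 0.2500]
t=1: π = [0.2083, 0.1354, 0.2813, 0.2292, 0.1458]
t=2: π = [0.2070, 0.1510, 0.2786, 0.2044, 0.1589]
t=3: π = [0.2052, 0.1509, 0.2756, 0.2095, 0.1589]

π = [0.2052, 0.1509, 0.2756, 0.2095, 0.1589]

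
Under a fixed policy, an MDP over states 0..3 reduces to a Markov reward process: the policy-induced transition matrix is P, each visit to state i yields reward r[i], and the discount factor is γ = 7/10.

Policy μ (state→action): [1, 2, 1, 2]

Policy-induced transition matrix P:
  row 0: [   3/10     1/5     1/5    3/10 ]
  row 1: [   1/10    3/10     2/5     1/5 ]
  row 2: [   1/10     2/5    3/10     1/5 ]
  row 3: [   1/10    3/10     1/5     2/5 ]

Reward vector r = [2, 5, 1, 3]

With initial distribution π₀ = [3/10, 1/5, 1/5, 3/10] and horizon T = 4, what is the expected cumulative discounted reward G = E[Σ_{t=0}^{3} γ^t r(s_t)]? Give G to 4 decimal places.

G = 7.1635

t=0: π = [0.3000, 0.2000, 0.2000, 0.3000], E[r] = 2.7000, γ^t·E[r] = 2.700000, running G = 2.700000
t=1: π = [0.1600, 0.2900, 0.2600, 0.2900], E[r] = 2.9000, γ^t·E[r] = 2.030000, running G = 4.730000
t=2: π = [0.1320, 0.3100, 0.2840, 0.2740], E[r] = 2.9200, γ^t·E[r] = 1.430800, running G = 6.160800
t=3: π = [0.1264, 0.3152, 0.2904, 0.2680], E[r] = 2.9232, γ^t·E[r] = 1.002658, running G = 7.163458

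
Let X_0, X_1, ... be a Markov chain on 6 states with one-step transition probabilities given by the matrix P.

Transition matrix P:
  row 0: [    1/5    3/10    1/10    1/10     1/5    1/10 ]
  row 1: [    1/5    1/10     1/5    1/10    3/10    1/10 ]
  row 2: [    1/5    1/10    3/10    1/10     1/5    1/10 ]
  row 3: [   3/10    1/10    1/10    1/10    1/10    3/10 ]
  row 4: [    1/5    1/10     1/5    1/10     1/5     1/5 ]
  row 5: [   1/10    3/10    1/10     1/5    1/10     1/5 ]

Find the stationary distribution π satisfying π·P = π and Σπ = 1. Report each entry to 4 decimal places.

Balance equations π_j = Σ_i π_i·P[i][j]:
  π_0 = 1/5·π_0 + 1/5·π_1 + 1/5·π_2 + 3/10·π_3 + 1/5·π_4 + 1/10·π_5
  π_1 = 3/10·π_0 + 1/10·π_1 + 1/10·π_2 + 1/10·π_3 + 1/10·π_4 + 3/10·π_5
  π_2 = 1/10·π_0 + 1/5·π_1 + 3/10·π_2 + 1/10·π_3 + 1/5·π_4 + 1/10·π_5
  π_3 = 1/10·π_0 + 1/10·π_1 + 1/10·π_2 + 1/10·π_3 + 1/10·π_4 + 1/5·π_5
  π_4 = 1/5·π_0 + 3/10·π_1 + 1/5·π_2 + 1/10·π_3 + 1/5·π_4 + 1/10·π_5
  normalize: π_0 + π_1 + π_2 + π_3 + π_4 + π_5 = 1
Solving the linear system gives exactly π = [17409/88918, 7591/44459, 15121/88918, 5148/44459, 8434/44459, 7021/44459].

π = [0.1958, 0.1707, 0.1701, 0.1158, 0.1897, 0.1579]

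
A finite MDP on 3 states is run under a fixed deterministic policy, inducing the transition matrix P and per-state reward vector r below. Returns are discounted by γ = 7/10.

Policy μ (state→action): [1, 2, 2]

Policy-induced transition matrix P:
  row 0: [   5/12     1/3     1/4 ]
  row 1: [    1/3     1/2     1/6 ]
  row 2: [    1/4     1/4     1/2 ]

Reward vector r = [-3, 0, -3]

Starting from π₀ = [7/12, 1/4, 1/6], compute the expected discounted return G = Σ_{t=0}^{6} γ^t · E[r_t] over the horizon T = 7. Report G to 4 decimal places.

t=0: π = [0.5833, 0.2500, 0.1667], E[r] = -2.2500, γ^t·E[r] = -2.250000, running G = -2.250000
t=1: π = [0.3681, 0.3611, 0.2708], E[r] = -1.9167, γ^t·E[r] = -1.341667, running G = -3.591667
t=2: π = [0.3414, 0.3709, 0.2876], E[r] = -1.8872, γ^t·E[r] = -0.924705, running G = -4.516372
t=3: π = [0.3378, 0.3712, 0.2910], E[r] = -1.8864, γ^t·E[r] = -0.647045, running G = -5.163417
t=4: π = [0.3372, 0.3709, 0.2918], E[r] = -1.8872, γ^t·E[r] = -0.453105, running G = -5.616522
t=5: π = [0.3371, 0.3708, 0.2920], E[r] = -1.8875, γ^t·E[r] = -0.317229, running G = -5.933751
t=6: π = [0.3371, 0.3708, 0.2921], E[r] = -1.8876, γ^t·E[r] = -0.222073, running G = -6.155824

G = -6.1558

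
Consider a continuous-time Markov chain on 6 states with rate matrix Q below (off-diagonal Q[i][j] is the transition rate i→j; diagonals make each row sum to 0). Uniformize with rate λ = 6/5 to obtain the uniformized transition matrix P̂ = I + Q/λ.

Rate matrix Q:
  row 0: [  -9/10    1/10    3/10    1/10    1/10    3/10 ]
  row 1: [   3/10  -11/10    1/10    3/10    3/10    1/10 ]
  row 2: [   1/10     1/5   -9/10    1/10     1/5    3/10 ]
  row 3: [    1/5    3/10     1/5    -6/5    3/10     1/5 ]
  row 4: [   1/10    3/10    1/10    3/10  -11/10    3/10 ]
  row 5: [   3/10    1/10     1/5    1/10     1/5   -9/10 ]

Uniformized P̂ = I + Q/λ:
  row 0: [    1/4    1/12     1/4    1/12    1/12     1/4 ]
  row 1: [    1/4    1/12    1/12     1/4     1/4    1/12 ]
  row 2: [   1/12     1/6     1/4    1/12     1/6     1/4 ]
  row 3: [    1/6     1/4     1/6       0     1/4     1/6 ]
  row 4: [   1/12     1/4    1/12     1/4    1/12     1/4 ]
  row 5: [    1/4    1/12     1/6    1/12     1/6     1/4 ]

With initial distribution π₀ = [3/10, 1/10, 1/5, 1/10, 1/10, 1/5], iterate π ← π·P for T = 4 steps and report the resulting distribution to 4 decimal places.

t=0: π = [0.3000, 0.1000, 0.2000, 0.1000, 0.1000, 0.2000]
t=1: π = [0.1917, 0.1333, 0.1917, 0.1083, 0.1500, 0.2250]
t=2: π = [0.1840, 0.1424, 0.1750, 0.1215, 0.1583, 0.2188]
t=3: π = [0.1843, 0.1446, 0.1715, 0.1233, 0.1601, 0.2161]
t=4: π = [0.1844, 0.1449, 0.1709, 0.1238, 0.1603, 0.2156]

π = [0.1844, 0.1449, 0.1709, 0.1238, 0.1603, 0.2156]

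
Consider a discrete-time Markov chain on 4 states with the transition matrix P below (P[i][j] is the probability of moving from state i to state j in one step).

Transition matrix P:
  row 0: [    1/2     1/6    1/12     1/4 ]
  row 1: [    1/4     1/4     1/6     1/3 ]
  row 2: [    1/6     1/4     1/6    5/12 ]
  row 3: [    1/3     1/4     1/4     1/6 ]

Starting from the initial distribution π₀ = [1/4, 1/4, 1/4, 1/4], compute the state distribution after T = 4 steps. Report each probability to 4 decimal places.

t=0: π = [0.2500, 0.2500, 0.2500, 0.2500]
t=1: π = [0.3125, 0.2292, 0.1667, 0.2917]
t=2: π = [0.3385, 0.2240, 0.1649, 0.2726]
t=3: π = [0.3436, 0.2218, 0.1612, 0.2734]
t=4: π = [0.3453, 0.2214, 0.1608, 0.2726]

π = [0.3453, 0.2214, 0.1608, 0.2726]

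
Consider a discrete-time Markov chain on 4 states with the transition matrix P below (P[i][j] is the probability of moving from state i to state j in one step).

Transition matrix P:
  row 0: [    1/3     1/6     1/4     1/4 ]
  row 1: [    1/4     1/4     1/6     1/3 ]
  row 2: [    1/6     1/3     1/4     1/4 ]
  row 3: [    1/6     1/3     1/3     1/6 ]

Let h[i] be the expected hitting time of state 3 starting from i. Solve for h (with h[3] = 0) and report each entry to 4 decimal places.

First-step conditioning: h[3] = 0; for i ≠ 3, h[i] = 1 + Σ_k P[i][k]·h[k].
  h[0] = 1 + 1/3·h[0] + 1/6·h[1] + 1/4·h[2]
  h[1] = 1 + 1/4·h[0] + 1/4·h[1] + 1/6·h[2]
  h[2] = 1 + 1/6·h[0] + 1/3·h[1] + 1/4·h[2]
Solving the 3×3 linear system over states ≠ 3 gives exactly h = [67/18, 61/18, 11/3, 0] (h[3] = 0 is the target).

h = [3.7222, 3.3889, 3.6667, 0.0000]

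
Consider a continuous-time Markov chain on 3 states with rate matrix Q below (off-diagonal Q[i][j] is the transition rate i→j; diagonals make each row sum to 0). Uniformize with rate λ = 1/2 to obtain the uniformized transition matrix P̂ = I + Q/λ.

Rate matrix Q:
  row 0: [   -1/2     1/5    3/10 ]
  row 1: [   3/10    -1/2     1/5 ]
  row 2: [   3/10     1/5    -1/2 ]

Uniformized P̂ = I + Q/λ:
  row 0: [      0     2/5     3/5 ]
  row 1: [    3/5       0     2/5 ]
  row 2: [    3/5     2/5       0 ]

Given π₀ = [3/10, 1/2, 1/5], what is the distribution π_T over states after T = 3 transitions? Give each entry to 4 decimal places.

t=0: π = [0.3000, 0.5000, 0.2000]
t=1: π = [0.4200, 0.2000, 0.3800]
t=2: π = [0.3480, 0.3200, 0.3320]
t=3: π = [0.3912, 0.2720, 0.3368]

π = [0.3912, 0.2720, 0.3368]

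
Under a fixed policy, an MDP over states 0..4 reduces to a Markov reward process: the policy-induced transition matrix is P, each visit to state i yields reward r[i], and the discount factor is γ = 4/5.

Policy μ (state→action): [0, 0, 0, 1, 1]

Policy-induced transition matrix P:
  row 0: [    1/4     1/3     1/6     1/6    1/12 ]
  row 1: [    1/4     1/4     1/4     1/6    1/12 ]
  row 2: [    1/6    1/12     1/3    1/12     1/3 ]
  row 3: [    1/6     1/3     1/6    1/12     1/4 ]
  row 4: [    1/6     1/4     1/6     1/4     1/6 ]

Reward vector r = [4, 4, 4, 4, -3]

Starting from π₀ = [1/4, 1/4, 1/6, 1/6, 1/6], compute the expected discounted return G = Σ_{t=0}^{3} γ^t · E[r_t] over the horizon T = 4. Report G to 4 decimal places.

G = 8.2757

t=0: π = [0.2500, 0.2500, 0.1667, 0.1667, 0.1667], E[r] = 2.8333, γ^t·E[r] = 2.833333, running G = 2.833333
t=1: π = [0.2083, 0.2569, 0.2153, 0.1528, 0.1667], E[r] = 2.8333, γ^t·E[r] = 2.266667, running G = 5.100000
t=2: π = [0.2054, 0.2442, 0.2240, 0.1499, 0.1765], E[r] = 2.7645, γ^t·E[r] = 1.769259, running G = 6.869259
t=3: π = [0.2041, 0.2423, 0.2243, 0.1502, 0.1790], E[r] = 2.7469, γ^t·E[r] = 1.406420, running G = 8.275679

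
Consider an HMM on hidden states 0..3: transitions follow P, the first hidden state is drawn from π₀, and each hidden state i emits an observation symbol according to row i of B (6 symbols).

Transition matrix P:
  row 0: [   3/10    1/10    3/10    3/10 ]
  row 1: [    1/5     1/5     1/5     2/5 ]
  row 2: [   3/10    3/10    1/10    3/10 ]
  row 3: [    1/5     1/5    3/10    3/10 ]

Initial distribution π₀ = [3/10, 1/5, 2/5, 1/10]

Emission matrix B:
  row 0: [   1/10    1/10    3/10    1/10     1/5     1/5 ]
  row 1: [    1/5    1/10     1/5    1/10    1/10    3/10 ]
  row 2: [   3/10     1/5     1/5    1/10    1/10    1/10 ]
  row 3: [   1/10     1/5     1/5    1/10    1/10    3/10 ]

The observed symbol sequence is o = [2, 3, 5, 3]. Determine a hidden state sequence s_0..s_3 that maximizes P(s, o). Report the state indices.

path = [0, 2, 1, 3]

t=0: δ = [9.000e-02, 4.000e-02, 8.000e-02, 2.000e-02]  (obs o_0=2)
t=1: δ = [2.700e-03, 2.400e-03, 2.700e-03, 2.700e-03]  ψ = [0, 2, 0, 0]  (obs o_1=3)
t=2: δ = [1.620e-04, 2.430e-04, 8.100e-05, 2.880e-04]  ψ = [0, 2, 0, 1]  (obs o_2=5)
t=3: δ = [5.760e-06, 5.760e-06, 8.640e-06, 9.720e-06]  ψ = [3, 3, 3, 1]  (obs o_3=3)
backtrack: best end state = 3; path = [0, 2, 1, 3]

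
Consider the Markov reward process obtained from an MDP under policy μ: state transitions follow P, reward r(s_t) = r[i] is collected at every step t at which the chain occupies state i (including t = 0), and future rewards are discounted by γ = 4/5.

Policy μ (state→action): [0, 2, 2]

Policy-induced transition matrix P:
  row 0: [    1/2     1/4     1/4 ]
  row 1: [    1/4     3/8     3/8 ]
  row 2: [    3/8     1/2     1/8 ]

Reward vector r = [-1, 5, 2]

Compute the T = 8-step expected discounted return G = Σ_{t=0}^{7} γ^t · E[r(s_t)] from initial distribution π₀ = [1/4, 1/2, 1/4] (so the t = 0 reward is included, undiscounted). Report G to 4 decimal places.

G = 9.0594

t=0: π = [0.2500, 0.5000, 0.2500], E[r] = 2.7500, γ^t·E[r] = 2.750000, running G = 2.750000
t=1: π = [0.3438, 0.3750, 0.2813], E[r] = 2.0938, γ^t·E[r] = 1.675000, running G = 4.425000
t=2: π = [0.3711, 0.3672, 0.2617], E[r] = 1.9883, γ^t·E[r] = 1.272500, running G = 5.697500
t=3: π = [0.3755, 0.3613, 0.2632], E[r] = 1.9575, γ^t·E[r] = 1.002250, running G = 6.699750
t=4: π = [0.3768, 0.3610, 0.2623], E[r] = 1.9526, γ^t·E[r] = 0.799775, running G = 7.499525
t=5: π = [0.3770, 0.3607, 0.2623], E[r] = 1.9511, γ^t·E[r] = 0.639348, running G = 8.138873
t=6: π = [0.3770, 0.3607, 0.2623], E[r] = 1.9509, γ^t·E[r] = 0.511417, running G = 8.650290
t=7: π = [0.3770, 0.3607, 0.2623], E[r] = 1.9508, γ^t·E[r] = 0.409120, running G = 9.059409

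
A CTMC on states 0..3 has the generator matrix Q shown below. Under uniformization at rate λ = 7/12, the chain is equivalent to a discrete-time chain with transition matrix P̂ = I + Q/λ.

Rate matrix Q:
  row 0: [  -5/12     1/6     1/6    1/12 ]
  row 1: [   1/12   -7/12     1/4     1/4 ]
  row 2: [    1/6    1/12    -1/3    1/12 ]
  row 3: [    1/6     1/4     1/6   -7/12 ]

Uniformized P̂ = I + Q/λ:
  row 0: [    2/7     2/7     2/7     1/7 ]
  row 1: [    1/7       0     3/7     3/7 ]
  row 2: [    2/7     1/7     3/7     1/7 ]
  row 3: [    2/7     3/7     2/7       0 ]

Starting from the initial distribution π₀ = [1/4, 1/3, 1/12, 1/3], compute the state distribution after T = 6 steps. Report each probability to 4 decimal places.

t=0: π = [0.2500, 0.3333, 0.0833, 0.3333]
t=1: π = [0.2381, 0.2262, 0.3452, 0.1905]
t=2: π = [0.2534, 0.1990, 0.3673, 0.1803]
t=3: π = [0.2573, 0.2021, 0.3666, 0.1740]
t=4: π = [0.2568, 0.2004, 0.3670, 0.1758]
t=5: π = [0.2571, 0.2011, 0.3668, 0.1750]
t=6: π = [0.2570, 0.2009, 0.3668, 0.1753]

π = [0.2570, 0.2009, 0.3668, 0.1753]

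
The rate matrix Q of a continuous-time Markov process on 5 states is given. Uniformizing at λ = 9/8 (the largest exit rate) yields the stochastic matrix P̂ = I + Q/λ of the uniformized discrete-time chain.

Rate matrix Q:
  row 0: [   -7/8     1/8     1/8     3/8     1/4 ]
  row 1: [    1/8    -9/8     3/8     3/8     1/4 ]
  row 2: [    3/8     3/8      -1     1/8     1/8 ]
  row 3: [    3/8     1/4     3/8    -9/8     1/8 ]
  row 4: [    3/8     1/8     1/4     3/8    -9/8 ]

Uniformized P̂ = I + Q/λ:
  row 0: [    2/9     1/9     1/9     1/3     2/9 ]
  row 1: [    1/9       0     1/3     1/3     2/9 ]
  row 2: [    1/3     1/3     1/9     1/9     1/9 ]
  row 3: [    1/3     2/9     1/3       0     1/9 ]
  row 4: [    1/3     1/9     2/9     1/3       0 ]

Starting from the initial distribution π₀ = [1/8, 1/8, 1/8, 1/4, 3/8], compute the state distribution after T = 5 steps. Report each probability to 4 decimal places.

π = [0.2670, 0.1635, 0.2109, 0.2153, 0.1434]

t=0: π = [0.1250, 0.1250, 0.1250, 0.2500, 0.3750]
t=1: π = [0.2917, 0.1528, 0.2361, 0.2222, 0.0972]
t=2: π = [0.2670, 0.1713, 0.2052, 0.2068, 0.1497]
t=3: π = [0.2656, 0.1607, 0.2118, 0.2188, 0.1432]
t=4: π = [0.2681, 0.1646, 0.2113, 0.2133, 0.1426]
t=5: π = [0.2670, 0.1635, 0.2109, 0.2153, 0.1434]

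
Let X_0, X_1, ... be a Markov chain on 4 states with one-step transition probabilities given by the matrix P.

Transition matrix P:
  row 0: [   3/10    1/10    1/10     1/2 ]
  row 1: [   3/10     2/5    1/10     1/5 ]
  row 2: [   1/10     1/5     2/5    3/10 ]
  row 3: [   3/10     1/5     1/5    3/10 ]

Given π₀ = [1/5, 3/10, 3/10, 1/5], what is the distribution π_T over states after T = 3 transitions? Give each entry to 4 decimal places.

π = [0.2612, 0.2190, 0.1906, 0.3292]

t=0: π = [0.2000, 0.3000, 0.3000, 0.2000]
t=1: π = [0.2400, 0.2400, 0.2100, 0.3100]
t=2: π = [0.2580, 0.2240, 0.1940, 0.3240]
t=3: π = [0.2612, 0.2190, 0.1906, 0.3292]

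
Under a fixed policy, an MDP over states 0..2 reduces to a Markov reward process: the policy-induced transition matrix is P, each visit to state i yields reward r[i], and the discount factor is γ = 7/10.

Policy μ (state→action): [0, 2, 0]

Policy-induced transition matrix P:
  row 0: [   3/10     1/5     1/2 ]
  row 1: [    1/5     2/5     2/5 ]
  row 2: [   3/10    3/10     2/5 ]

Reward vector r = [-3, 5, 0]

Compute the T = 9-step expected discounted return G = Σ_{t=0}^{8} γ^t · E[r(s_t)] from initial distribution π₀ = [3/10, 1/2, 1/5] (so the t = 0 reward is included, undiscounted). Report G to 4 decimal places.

t=0: π = [0.3000, 0.5000, 0.2000], E[r] = 1.6000, γ^t·E[r] = 1.600000, running G = 1.600000
t=1: π = [0.2500, 0.3200, 0.4300], E[r] = 0.8500, γ^t·E[r] = 0.595000, running G = 2.195000
t=2: π = [0.2680, 0.3070, 0.4250], E[r] = 0.7310, γ^t·E[r] = 0.358190, running G = 2.553190
t=3: π = [0.2693, 0.3039, 0.4268], E[r] = 0.7116, γ^t·E[r] = 0.244079, running G = 2.797269
t=4: π = [0.2696, 0.3035, 0.4269], E[r] = 0.7085, γ^t·E[r] = 0.170104, running G = 2.967372
t=5: π = [0.2697, 0.3034, 0.4270], E[r] = 0.7080, γ^t·E[r] = 0.118987, running G = 3.086360
t=6: π = [0.2697, 0.3034, 0.4270], E[r] = 0.7079, γ^t·E[r] = 0.083281, running G = 3.169641
t=7: π = [0.2697, 0.3034, 0.4270], E[r] = 0.7079, γ^t·E[r] = 0.058296, running G = 3.227937
t=8: π = [0.2697, 0.3034, 0.4270], E[r] = 0.7079, γ^t·E[r] = 0.040807, running G = 3.268744

G = 3.2687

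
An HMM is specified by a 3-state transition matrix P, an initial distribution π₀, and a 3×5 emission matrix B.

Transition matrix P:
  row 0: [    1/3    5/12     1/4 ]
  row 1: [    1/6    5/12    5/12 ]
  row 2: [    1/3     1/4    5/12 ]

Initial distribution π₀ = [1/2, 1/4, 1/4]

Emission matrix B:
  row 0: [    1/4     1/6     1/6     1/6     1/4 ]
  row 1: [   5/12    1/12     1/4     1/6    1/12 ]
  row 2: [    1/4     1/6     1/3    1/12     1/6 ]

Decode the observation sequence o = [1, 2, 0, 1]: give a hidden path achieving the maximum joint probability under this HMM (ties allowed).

path = [0, 1, 1, 2]

t=0: δ = [8.333e-02, 2.083e-02, 4.167e-02]  (obs o_0=1)
t=1: δ = [4.630e-03, 8.681e-03, 6.944e-03]  ψ = [0, 0, 0]  (obs o_1=2)
t=2: δ = [5.787e-04, 1.507e-03, 9.042e-04]  ψ = [2, 1, 1]  (obs o_2=0)
t=3: δ = [5.023e-05, 5.233e-05, 1.047e-04]  ψ = [2, 1, 1]  (obs o_3=1)
backtrack: best end state = 2; path = [0, 1, 1, 2]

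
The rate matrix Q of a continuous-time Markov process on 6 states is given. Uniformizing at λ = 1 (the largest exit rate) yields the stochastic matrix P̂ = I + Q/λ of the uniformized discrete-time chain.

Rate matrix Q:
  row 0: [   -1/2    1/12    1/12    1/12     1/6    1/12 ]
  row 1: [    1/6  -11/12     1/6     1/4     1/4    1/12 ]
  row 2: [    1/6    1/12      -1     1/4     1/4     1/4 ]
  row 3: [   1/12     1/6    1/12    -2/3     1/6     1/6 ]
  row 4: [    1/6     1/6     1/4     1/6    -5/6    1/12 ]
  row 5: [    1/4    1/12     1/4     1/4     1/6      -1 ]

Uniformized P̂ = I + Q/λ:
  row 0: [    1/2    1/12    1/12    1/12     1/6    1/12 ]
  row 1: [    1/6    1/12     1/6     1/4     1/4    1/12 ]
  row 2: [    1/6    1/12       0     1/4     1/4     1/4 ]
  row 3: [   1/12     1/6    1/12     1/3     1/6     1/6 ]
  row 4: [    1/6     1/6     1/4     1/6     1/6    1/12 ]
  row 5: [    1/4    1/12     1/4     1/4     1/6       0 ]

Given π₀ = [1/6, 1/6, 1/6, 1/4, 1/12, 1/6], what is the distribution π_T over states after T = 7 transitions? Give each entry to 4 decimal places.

π = [0.2376, 0.1167, 0.1322, 0.2125, 0.1874, 0.1136]

t=0: π = [0.1667, 0.1667, 0.1667, 0.2500, 0.0833, 0.1667]
t=1: π = [0.2153, 0.1111, 0.1250, 0.2361, 0.1944, 0.1181]
t=2: π = [0.2286, 0.1192, 0.1343, 0.2176, 0.1863, 0.1140]
t=3: π = [0.2342, 0.1170, 0.1321, 0.2145, 0.1878, 0.1143]
t=4: π = [0.2364, 0.1169, 0.1324, 0.2132, 0.1874, 0.1137]
t=5: π = [0.2372, 0.1167, 0.1322, 0.2127, 0.1874, 0.1137]
t=6: π = [0.2375, 0.1167, 0.1322, 0.2126, 0.1874, 0.1136]
t=7: π = [0.2376, 0.1167, 0.1322, 0.2125, 0.1874, 0.1136]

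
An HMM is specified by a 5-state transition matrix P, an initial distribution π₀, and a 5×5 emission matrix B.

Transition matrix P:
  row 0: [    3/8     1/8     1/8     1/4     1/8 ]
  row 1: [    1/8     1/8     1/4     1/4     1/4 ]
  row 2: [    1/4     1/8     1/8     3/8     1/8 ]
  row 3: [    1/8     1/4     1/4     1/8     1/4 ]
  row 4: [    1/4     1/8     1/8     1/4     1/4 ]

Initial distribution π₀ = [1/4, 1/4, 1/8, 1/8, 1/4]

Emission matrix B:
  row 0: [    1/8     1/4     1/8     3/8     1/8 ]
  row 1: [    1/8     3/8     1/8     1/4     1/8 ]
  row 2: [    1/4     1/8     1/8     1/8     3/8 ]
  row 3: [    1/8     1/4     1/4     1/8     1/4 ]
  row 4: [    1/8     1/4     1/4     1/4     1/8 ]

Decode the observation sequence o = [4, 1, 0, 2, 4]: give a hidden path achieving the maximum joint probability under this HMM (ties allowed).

t=0: δ = [3.125e-02, 3.125e-02, 4.688e-02, 3.125e-02, 3.125e-02]  (obs o_0=4)
t=1: δ = [2.930e-03, 2.930e-03, 9.766e-04, 4.395e-03, 1.953e-03]  ψ = [0, 3, 1, 2, 1]  (obs o_1=1)
t=2: δ = [1.373e-04, 1.373e-04, 2.747e-04, 9.155e-05, 1.373e-04]  ψ = [0, 3, 3, 0, 3]  (obs o_2=0)
t=3: δ = [8.583e-06, 4.292e-06, 4.292e-06, 2.575e-05, 8.583e-06]  ψ = [2, 2, 1, 2, 1]  (obs o_3=2)
t=4: δ = [4.023e-07, 8.047e-07, 2.414e-06, 8.047e-07, 8.047e-07]  ψ = [0, 3, 3, 3, 3]  (obs o_4=4)
backtrack: best end state = 2; path = [2, 3, 2, 3, 2]

path = [2, 3, 2, 3, 2]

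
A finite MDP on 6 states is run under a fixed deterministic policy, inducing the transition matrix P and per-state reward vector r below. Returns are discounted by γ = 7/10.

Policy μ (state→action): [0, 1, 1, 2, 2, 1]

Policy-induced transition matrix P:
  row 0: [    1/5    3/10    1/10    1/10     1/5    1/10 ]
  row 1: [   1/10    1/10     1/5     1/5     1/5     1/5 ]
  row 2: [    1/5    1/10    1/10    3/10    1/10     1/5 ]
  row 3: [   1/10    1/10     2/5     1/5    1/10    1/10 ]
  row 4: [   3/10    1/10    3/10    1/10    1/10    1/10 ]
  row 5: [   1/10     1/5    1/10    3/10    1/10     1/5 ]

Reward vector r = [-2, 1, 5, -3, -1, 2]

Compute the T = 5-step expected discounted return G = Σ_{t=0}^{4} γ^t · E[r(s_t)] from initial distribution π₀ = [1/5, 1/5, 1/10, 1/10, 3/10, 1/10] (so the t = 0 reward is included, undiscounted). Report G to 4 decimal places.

t=0: π = [0.2000, 0.2000, 0.1000, 0.1000, 0.3000, 0.1000], E[r] = -0.1000, γ^t·E[r] = -0.100000, running G = -0.100000
t=1: π = [0.1900, 0.1500, 0.2100, 0.1700, 0.1400, 0.1400], E[r] = 0.4500, γ^t·E[r] = 0.315000, running G = 0.215000
t=2: π = [0.1680, 0.1520, 0.1940, 0.2020, 0.1340, 0.1500], E[r] = 0.3460, γ^t·E[r] = 0.169540, running G = 0.384540
t=3: π = [0.1630, 0.1486, 0.2026, 0.2042, 0.1320, 0.1496], E[r] = 0.3902, γ^t·E[r] = 0.133839, running G = 0.518379
t=4: π = [0.1630, 0.1476, 0.2025, 0.2057, 0.1312, 0.1501], E[r] = 0.3861, γ^t·E[r] = 0.092698, running G = 0.611076

G = 0.6111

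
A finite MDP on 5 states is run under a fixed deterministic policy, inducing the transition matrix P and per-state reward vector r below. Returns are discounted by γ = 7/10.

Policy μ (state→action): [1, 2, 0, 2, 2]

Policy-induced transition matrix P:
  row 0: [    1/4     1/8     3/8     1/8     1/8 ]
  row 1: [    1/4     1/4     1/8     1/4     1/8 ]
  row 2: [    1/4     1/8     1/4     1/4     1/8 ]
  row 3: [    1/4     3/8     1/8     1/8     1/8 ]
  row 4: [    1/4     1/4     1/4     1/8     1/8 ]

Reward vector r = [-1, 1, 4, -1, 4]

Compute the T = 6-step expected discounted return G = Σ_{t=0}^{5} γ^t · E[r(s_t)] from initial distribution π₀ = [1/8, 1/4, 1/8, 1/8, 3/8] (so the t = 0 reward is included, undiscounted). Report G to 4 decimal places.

G = 4.3298

t=0: π = [0.1250, 0.2500, 0.1250, 0.1250, 0.3750], E[r] = 2.0000, γ^t·E[r] = 2.000000, running G = 2.000000
t=1: π = [0.2500, 0.2344, 0.2188, 0.1719, 0.1250], E[r] = 1.1875, γ^t·E[r] = 0.831250, running G = 2.831250
t=2: π = [0.2500, 0.2129, 0.2305, 0.1816, 0.1250], E[r] = 1.2031, γ^t·E[r] = 0.589531, running G = 3.420781
t=3: π = [0.2500, 0.2126, 0.2319, 0.1804, 0.1250], E[r] = 1.2100, γ^t·E[r] = 0.415017, running G = 3.835798
t=4: π = [0.2500, 0.2123, 0.2321, 0.1806, 0.1250], E[r] = 1.2102, γ^t·E[r] = 0.290570, running G = 4.126368
t=5: π = [0.2500, 0.2123, 0.2321, 0.1806, 0.1250], E[r] = 1.2103, γ^t·E[r] = 0.203417, running G = 4.329785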